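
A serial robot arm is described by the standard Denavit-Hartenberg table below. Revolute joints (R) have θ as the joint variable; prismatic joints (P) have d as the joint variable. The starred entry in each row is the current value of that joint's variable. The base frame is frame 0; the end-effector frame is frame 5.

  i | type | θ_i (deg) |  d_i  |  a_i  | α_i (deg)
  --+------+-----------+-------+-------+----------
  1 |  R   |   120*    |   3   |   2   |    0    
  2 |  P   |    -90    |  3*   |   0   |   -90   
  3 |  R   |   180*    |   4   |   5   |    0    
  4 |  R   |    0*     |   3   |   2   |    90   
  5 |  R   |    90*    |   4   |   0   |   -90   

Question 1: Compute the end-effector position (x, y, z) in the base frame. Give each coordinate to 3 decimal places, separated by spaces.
-10.562 4.294 2.000

after link 1: o_1 = (-1.0000, 1.7321, 3.0000)
after link 2: o_2 = (-1.0000, 1.7321, 6.0000)
after link 3: o_3 = (-7.3301, 2.6962, 6.0000)
after link 4: o_4 = (-10.5622, 4.2942, 6.0000)
after link 5: o_5 = (-10.5622, 4.2942, 2.0000)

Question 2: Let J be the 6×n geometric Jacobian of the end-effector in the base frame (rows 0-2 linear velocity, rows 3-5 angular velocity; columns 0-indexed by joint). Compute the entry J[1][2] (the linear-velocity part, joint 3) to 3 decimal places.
-2.000

axis z_2 = (-0.5000,0.8660,0.0000); lever o_n−o_2 = (-9.5622,2.5622,-4.0000)
cross product → J_v[:, 2] = (-3.4641,-2.0000,7.0000)
J_ω[:, 2] = z_2
entry J[1][2] = -2.0000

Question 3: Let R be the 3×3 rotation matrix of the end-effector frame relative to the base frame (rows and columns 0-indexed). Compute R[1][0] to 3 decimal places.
0.866

End-effector x-axis (col 0 of R) = (-0.5000,0.8660,0.0000)
R[1][0] = 0.8660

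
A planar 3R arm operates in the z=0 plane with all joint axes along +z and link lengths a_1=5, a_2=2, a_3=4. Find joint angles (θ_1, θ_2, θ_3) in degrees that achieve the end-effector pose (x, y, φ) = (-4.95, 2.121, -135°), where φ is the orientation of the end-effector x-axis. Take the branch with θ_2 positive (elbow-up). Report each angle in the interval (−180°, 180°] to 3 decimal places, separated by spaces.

wrist centre = target − a_3·(cos φ, sin φ) = (-2.1216, 4.9494)
cos θ_2 = (28.9979−5²−2²)/(2·5·2) = -0.0001; θ_2 = 90.0060° (elbow-up)
β = atan2(4.9494,-2.1216) = 113.2024°; ψ = atan2(2.0000,4.9998) = 21.8022°
θ_1 = β − ψ = 91.4002°
θ_3 = φ − θ_1 − θ_2 = 43.5938° (wrapped to (-180°,180°])

91.400 90.006 43.594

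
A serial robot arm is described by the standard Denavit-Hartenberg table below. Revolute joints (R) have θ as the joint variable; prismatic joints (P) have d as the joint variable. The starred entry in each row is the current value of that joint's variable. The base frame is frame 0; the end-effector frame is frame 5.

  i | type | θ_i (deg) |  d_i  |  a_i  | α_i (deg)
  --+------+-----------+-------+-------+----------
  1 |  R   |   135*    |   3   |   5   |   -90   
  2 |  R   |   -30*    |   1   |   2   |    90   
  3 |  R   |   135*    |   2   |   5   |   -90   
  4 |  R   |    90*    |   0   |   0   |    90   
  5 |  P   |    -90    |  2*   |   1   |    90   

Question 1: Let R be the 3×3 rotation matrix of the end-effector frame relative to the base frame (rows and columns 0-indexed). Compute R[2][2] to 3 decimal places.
0.866

End-effector z-axis (col 2 of R) = (0.3536,-0.3536,0.8660)
R[2][2] = 0.8660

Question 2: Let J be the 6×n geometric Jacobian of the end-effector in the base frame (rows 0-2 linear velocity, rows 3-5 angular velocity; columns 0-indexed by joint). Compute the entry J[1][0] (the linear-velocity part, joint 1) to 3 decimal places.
axis z_0 = ẑ; lever o_n−o_0 = (-6.1622,-3.2520,3.6107)
cross product → J_v[:, 0] = (3.2520,-6.1622,0.0000)
J_ω[:, 0] = z_0
entry J[1][0] = -6.1622

-6.162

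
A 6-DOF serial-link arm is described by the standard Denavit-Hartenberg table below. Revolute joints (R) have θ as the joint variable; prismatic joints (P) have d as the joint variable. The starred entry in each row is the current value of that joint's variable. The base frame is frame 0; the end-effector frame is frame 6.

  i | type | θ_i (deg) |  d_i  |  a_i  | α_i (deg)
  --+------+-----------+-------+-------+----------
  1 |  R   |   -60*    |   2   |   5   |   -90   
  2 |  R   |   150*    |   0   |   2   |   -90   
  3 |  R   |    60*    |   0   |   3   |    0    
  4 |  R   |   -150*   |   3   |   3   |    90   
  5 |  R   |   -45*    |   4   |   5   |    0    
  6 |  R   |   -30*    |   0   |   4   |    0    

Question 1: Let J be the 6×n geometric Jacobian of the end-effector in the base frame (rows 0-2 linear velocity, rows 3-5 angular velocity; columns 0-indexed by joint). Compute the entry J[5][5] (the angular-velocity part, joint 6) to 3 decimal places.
0.500

axis z_5 = (0.4330,-0.7500,0.5000); lever o_n−o_5 = (1.8625,-1.1554,-3.3461)
cross product → J_v[:, 5] = (3.0872,2.3801,0.8966)
J_ω[:, 5] = z_5
entry J[5][5] = 0.5000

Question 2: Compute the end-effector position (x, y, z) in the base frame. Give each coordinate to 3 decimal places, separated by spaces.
after link 1: o_1 = (2.5000, -4.3301, 2.0000)
after link 2: o_2 = (1.6340, -2.8301, 1.0000)
after link 3: o_3 = (-1.2655, -3.0042, 0.2500)
after link 4: o_4 = (0.5825, -0.2051, 2.8481)
after link 5: o_5 = (6.2603, -2.9683, 1.7862)
after link 6: o_6 = (8.1228, -4.1237, -1.5599)

8.123 -4.124 -1.560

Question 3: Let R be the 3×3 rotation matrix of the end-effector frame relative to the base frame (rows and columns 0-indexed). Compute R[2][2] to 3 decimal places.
0.500

End-effector z-axis (col 2 of R) = (0.4330,-0.7500,0.5000)
R[2][2] = 0.5000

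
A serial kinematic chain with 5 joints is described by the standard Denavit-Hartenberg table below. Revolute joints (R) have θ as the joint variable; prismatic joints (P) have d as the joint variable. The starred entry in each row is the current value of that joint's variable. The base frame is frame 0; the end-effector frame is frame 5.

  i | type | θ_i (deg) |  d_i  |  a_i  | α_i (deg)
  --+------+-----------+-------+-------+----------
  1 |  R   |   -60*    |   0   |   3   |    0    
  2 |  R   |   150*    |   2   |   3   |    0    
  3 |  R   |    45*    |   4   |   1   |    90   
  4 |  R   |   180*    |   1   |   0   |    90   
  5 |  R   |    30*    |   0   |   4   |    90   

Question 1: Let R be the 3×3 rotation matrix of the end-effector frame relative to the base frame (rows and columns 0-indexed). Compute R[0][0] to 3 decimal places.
End-effector x-axis (col 0 of R) = (0.9659,-0.2588,0.0000)
R[0][0] = 0.9659

0.966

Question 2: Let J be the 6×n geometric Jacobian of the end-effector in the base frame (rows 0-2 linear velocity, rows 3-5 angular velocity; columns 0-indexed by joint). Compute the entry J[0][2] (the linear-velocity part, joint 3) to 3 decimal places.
-0.379

axis z_2 = (0.0000,0.0000,1.0000); lever o_n−o_2 = (3.8637,0.3789,4.0000)
cross product → J_v[:, 2] = (-0.3789,3.8637,0.0000)
J_ω[:, 2] = z_2
entry J[0][2] = -0.3789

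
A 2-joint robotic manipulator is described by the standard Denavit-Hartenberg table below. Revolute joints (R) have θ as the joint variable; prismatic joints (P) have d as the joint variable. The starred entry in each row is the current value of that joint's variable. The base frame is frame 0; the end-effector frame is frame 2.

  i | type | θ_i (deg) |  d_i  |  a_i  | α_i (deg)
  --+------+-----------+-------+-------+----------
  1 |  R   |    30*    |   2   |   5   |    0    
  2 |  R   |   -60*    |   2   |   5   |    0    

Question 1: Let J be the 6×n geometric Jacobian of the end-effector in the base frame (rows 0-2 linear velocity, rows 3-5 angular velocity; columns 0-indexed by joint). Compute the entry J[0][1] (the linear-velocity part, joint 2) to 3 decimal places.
axis z_1 = (0.0000,0.0000,1.0000); lever o_n−o_1 = (4.3301,-2.5000,2.0000)
cross product → J_v[:, 1] = (2.5000,4.3301,-0.0000)
J_ω[:, 1] = z_1
entry J[0][1] = 2.5000

2.500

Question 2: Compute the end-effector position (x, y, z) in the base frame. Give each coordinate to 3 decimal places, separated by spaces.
after link 1: o_1 = (4.3301, 2.5000, 2.0000)
after link 2: o_2 = (8.6603, -0.0000, 4.0000)

8.660 -0.000 4.000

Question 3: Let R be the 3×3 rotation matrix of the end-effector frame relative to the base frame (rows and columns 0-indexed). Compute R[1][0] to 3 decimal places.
-0.500

End-effector x-axis (col 0 of R) = (0.8660,-0.5000,0.0000)
R[1][0] = -0.5000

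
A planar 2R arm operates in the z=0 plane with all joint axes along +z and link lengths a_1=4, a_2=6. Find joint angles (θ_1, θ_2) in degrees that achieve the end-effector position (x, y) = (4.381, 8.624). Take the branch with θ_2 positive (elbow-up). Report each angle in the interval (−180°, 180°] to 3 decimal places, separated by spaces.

cos θ_2 = (93.5665−4²−6²)/(2·4·6) = 0.8660; θ_2 = 30.0064° (elbow-up)
β = atan2(8.6240,4.3810) = 63.0694°; ψ = atan2(3.0006,9.1958) = 18.0714°
θ_1 = β − ψ = 44.9980°

44.998 30.006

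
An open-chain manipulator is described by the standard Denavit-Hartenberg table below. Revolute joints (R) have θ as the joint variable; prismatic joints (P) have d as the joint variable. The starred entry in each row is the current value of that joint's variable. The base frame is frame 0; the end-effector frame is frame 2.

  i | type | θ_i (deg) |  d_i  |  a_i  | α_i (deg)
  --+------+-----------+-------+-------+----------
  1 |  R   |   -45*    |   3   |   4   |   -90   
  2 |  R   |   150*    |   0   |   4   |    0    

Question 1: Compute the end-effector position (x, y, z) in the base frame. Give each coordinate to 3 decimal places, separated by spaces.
after link 1: o_1 = (2.8284, -2.8284, 3.0000)
after link 2: o_2 = (0.3789, -0.3789, 1.0000)

0.379 -0.379 1.000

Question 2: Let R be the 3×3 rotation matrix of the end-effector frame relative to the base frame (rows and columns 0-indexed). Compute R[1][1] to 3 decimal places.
End-effector y-axis (col 1 of R) = (-0.3536,0.3536,0.8660)
R[1][1] = 0.3536

0.354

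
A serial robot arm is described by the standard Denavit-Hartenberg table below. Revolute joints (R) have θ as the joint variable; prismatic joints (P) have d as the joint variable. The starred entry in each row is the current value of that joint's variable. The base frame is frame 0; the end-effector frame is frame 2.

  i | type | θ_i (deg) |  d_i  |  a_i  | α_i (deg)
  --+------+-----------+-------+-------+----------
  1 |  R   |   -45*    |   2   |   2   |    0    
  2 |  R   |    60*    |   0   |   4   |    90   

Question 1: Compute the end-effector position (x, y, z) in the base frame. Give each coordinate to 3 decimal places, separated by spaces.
after link 1: o_1 = (1.4142, -1.4142, 2.0000)
after link 2: o_2 = (5.2779, -0.3789, 2.0000)

5.278 -0.379 2.000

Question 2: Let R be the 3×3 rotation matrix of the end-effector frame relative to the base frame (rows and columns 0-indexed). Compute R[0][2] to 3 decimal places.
End-effector z-axis (col 2 of R) = (0.2588,-0.9659,0.0000)
R[0][2] = 0.2588

0.259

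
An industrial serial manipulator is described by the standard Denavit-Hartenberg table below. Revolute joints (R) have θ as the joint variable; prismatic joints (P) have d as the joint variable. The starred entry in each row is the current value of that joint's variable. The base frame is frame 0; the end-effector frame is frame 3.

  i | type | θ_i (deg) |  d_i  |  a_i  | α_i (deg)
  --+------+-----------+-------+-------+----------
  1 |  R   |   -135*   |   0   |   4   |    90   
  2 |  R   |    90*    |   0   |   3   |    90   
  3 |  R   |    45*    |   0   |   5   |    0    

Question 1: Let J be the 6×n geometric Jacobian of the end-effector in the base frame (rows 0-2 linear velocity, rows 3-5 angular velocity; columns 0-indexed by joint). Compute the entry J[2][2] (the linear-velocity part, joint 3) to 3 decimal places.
axis z_2 = (-0.7071,-0.7071,-0.0000); lever o_n−o_2 = (-2.5000,2.5000,3.5355)
cross product → J_v[:, 2] = (-2.5000,2.5000,-3.5355)
J_ω[:, 2] = z_2
entry J[2][2] = -3.5355

-3.536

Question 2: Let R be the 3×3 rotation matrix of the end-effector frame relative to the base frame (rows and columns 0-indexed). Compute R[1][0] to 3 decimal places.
0.500

End-effector x-axis (col 0 of R) = (-0.5000,0.5000,0.7071)
R[1][0] = 0.5000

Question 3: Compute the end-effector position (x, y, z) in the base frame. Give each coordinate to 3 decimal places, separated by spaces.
-5.328 -0.328 6.536

after link 1: o_1 = (-2.8284, -2.8284, 0.0000)
after link 2: o_2 = (-2.8284, -2.8284, 3.0000)
after link 3: o_3 = (-5.3284, -0.3284, 6.5355)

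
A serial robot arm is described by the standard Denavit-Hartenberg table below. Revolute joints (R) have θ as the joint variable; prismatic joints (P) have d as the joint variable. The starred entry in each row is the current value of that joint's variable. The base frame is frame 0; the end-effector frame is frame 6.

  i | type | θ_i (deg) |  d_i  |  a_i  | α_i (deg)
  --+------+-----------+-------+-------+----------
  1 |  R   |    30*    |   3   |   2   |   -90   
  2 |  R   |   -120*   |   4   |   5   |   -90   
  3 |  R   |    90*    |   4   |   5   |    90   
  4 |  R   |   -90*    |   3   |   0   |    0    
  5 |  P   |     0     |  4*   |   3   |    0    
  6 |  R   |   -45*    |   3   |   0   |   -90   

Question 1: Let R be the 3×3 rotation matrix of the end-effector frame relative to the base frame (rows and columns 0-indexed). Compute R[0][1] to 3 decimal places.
End-effector y-axis (col 1 of R) = (0.4330,0.2500,-0.8660)
R[0][1] = 0.4330

0.433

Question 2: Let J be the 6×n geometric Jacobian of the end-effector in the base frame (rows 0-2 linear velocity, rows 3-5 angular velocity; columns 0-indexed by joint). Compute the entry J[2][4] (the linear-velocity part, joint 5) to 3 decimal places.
0.866

prismatic axis z_4 = (-0.4330,-0.2500,0.8660)
J_v[:, 4] = z_4; J_ω[:, 4] = (0,0,0)
entry J[2][4] = 0.8660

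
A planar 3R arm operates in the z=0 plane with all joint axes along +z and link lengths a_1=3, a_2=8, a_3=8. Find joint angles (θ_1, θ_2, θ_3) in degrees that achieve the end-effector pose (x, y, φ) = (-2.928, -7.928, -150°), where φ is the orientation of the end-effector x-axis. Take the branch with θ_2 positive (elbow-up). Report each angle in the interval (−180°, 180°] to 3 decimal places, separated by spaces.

wrist centre = target − a_3·(cos φ, sin φ) = (4.0002, -3.9280)
cos θ_2 = (31.4308−3²−8²)/(2·3·8) = -0.8660; θ_2 = 149.9999° (elbow-up)
β = atan2(-3.9280,4.0002) = -44.4782°; ψ = atan2(4.0000,-3.9282) = 134.4811°
θ_1 = β − ψ = -178.9593°
θ_3 = φ − θ_1 − θ_2 = -121.0407° (wrapped to (-180°,180°])

-178.959 150.000 -121.041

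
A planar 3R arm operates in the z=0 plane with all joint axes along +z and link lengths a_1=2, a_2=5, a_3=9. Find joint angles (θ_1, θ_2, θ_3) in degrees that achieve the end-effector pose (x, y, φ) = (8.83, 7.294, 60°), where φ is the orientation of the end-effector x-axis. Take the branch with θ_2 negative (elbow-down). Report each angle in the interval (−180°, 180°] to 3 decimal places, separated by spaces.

wrist centre = target − a_3·(cos φ, sin φ) = (4.3300, -0.5002)
cos θ_2 = (18.9991−2²−5²)/(2·2·5) = -0.5000; θ_2 = -120.0029° (elbow-down)
β = atan2(-0.5002,4.3300) = -6.5900°; ψ = atan2(-4.3300,-0.5002) = -96.5898°
θ_1 = β − ψ = 89.9999°
θ_3 = φ − θ_1 − θ_2 = 90.0030° (wrapped to (-180°,180°])

90.000 -120.003 90.003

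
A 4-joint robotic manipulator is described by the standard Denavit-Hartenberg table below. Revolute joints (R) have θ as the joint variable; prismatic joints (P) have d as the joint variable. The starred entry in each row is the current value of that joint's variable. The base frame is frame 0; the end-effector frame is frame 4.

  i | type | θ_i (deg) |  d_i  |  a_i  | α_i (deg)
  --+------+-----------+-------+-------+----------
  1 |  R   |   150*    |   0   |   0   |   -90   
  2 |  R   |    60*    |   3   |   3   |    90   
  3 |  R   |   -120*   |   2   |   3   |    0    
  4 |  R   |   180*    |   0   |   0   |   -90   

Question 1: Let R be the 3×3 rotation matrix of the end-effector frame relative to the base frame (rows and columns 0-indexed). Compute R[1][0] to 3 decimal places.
End-effector x-axis (col 0 of R) = (-0.6495,-0.6250,-0.4330)
R[1][0] = -0.6250

-0.625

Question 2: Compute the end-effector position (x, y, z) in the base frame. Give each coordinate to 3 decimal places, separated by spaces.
after link 1: o_1 = (0.0000, 0.0000, 0.0000)
after link 2: o_2 = (-2.7990, -1.8481, -2.5981)
after link 3: o_3 = (-2.3505, 0.8929, -0.2990)
after link 4: o_4 = (-2.3505, 0.8929, -0.2990)

-2.350 0.893 -0.299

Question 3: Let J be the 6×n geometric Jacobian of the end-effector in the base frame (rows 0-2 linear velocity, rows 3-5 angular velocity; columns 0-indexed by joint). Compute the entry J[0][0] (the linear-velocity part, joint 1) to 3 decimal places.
axis z_0 = ẑ; lever o_n−o_0 = (-2.3505,0.8929,-0.2990)
cross product → J_v[:, 0] = (-0.8929,-2.3505,0.0000)
J_ω[:, 0] = z_0
entry J[0][0] = -0.8929

-0.893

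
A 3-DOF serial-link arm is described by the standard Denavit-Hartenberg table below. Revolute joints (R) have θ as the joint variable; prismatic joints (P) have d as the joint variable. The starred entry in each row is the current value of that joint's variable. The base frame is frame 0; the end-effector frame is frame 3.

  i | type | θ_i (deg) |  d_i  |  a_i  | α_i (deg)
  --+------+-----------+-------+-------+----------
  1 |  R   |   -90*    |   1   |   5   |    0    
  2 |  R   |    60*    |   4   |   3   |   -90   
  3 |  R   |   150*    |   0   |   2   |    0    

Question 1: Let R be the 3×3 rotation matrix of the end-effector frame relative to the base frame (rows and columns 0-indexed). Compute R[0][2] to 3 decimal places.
0.500

End-effector z-axis (col 2 of R) = (0.5000,0.8660,0.0000)
R[0][2] = 0.5000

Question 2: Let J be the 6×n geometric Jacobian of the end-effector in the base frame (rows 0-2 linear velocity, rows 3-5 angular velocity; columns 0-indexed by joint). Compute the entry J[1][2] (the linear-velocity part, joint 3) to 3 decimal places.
axis z_2 = (0.5000,0.8660,0.0000); lever o_n−o_2 = (-1.5000,0.8660,-1.0000)
cross product → J_v[:, 2] = (-0.8660,0.5000,1.7321)
J_ω[:, 2] = z_2
entry J[1][2] = 0.5000

0.500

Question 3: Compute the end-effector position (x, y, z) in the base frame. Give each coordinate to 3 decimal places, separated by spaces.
1.098 -5.634 4.000

after link 1: o_1 = (0.0000, -5.0000, 1.0000)
after link 2: o_2 = (2.5981, -6.5000, 5.0000)
after link 3: o_3 = (1.0981, -5.6340, 4.0000)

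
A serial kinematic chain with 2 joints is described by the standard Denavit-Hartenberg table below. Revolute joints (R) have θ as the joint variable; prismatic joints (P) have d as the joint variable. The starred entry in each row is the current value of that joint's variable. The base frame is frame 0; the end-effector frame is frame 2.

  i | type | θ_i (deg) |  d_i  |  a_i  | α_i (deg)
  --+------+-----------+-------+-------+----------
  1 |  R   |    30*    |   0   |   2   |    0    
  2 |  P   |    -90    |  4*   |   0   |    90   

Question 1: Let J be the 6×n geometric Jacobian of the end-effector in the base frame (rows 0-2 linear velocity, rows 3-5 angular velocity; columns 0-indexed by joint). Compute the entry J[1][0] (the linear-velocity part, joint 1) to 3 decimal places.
axis z_0 = ẑ; lever o_n−o_0 = (1.7321,1.0000,4.0000)
cross product → J_v[:, 0] = (-1.0000,1.7321,0.0000)
J_ω[:, 0] = z_0
entry J[1][0] = 1.7321

1.732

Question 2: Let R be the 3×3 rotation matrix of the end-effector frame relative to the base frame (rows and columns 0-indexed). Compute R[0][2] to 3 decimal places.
-0.866

End-effector z-axis (col 2 of R) = (-0.8660,-0.5000,0.0000)
R[0][2] = -0.8660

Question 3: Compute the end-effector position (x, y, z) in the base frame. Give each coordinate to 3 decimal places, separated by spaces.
1.732 1.000 4.000

after link 1: o_1 = (1.7321, 1.0000, 0.0000)
after link 2: o_2 = (1.7321, 1.0000, 4.0000)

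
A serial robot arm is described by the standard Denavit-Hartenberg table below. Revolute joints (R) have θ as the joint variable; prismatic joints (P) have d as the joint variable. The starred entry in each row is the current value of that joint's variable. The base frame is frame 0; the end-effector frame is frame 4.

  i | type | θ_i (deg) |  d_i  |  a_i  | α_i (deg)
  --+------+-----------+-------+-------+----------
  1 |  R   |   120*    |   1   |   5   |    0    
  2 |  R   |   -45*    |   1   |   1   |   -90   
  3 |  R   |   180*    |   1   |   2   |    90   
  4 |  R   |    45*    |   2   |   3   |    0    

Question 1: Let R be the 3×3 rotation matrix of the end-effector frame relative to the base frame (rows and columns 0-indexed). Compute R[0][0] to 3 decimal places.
-0.866

End-effector x-axis (col 0 of R) = (-0.8660,-0.5000,-0.0000)
R[0][0] = -0.8660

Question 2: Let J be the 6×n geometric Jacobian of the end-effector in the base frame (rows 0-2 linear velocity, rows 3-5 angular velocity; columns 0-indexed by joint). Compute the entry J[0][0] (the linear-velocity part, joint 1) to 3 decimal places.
axis z_0 = ẑ; lever o_n−o_0 = (-6.3228,2.1230,-0.0000)
cross product → J_v[:, 0] = (-2.1230,-6.3228,0.0000)
J_ω[:, 0] = z_0
entry J[0][0] = -2.1230

-2.123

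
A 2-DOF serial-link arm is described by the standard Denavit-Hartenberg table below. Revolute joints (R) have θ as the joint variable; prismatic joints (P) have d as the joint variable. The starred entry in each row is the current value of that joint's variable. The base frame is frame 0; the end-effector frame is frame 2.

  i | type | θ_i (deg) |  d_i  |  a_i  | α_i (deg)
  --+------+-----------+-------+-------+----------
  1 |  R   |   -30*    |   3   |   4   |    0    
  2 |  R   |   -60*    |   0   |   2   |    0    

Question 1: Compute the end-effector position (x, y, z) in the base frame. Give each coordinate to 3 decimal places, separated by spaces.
3.464 -4.000 3.000

after link 1: o_1 = (3.4641, -2.0000, 3.0000)
after link 2: o_2 = (3.4641, -4.0000, 3.0000)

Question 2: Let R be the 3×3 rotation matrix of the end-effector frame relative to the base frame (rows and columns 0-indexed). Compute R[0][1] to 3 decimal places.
1.000

End-effector y-axis (col 1 of R) = (1.0000,0.0000,0.0000)
R[0][1] = 1.0000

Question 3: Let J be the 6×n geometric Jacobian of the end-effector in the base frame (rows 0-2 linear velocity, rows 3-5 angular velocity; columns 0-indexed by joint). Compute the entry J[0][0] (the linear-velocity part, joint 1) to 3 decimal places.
4.000

axis z_0 = ẑ; lever o_n−o_0 = (3.4641,-4.0000,3.0000)
cross product → J_v[:, 0] = (4.0000,3.4641,-0.0000)
J_ω[:, 0] = z_0
entry J[0][0] = 4.0000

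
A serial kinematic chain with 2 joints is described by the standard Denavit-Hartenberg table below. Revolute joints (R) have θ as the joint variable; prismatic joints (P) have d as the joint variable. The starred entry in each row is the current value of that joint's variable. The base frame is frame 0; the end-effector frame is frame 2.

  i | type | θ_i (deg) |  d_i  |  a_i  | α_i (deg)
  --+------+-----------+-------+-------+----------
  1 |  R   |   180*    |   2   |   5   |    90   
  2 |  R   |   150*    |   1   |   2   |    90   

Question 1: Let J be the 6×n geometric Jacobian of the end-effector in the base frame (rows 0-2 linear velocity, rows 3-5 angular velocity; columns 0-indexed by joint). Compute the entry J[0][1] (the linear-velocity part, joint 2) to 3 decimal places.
axis z_1 = (0.0000,1.0000,0.0000); lever o_n−o_1 = (1.7321,1.0000,1.0000)
cross product → J_v[:, 1] = (1.0000,-0.0000,-1.7321)
J_ω[:, 1] = z_1
entry J[0][1] = 1.0000

1.000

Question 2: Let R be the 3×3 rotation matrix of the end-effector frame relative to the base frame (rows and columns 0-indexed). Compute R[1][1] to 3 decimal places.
1.000

End-effector y-axis (col 1 of R) = (0.0000,1.0000,0.0000)
R[1][1] = 1.0000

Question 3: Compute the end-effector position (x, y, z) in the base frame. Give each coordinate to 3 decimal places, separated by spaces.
-3.268 1.000 3.000

after link 1: o_1 = (-5.0000, 0.0000, 2.0000)
after link 2: o_2 = (-3.2679, 1.0000, 3.0000)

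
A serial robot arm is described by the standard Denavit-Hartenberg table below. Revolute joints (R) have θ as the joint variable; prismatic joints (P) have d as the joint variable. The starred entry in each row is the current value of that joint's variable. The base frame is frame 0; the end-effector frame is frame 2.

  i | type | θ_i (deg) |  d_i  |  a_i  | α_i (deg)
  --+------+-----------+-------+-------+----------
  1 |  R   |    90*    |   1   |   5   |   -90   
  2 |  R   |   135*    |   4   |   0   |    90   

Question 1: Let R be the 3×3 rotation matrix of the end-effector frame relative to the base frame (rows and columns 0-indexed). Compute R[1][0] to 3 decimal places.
-0.707

End-effector x-axis (col 0 of R) = (-0.0000,-0.7071,-0.7071)
R[1][0] = -0.7071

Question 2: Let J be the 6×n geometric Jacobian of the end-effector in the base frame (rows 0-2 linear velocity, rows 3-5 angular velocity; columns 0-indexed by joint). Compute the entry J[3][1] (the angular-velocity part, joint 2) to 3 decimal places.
-1.000

axis z_1 = (-1.0000,0.0000,0.0000); lever o_n−o_1 = (-4.0000,0.0000,0.0000)
cross product → J_v[:, 1] = (0.0000,-0.0000,0.0000)
J_ω[:, 1] = z_1
entry J[3][1] = -1.0000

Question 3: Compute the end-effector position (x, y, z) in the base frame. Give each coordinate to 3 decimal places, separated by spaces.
after link 1: o_1 = (0.0000, 5.0000, 1.0000)
after link 2: o_2 = (-4.0000, 5.0000, 1.0000)

-4.000 5.000 1.000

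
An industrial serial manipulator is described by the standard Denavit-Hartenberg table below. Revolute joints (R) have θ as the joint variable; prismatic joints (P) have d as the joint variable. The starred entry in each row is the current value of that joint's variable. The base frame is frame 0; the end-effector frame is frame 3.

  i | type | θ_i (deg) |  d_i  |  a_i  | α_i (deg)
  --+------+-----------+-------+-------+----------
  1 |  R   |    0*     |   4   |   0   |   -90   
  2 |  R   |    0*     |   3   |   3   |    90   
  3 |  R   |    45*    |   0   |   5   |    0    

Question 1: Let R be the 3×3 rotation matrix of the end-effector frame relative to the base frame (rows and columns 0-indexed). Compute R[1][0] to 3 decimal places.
End-effector x-axis (col 0 of R) = (0.7071,0.7071,0.0000)
R[1][0] = 0.7071

0.707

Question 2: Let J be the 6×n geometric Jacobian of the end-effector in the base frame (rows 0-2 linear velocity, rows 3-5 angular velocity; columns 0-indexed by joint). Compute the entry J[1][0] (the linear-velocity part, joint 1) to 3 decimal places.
axis z_0 = ẑ; lever o_n−o_0 = (6.5355,6.5355,4.0000)
cross product → J_v[:, 0] = (-6.5355,6.5355,0.0000)
J_ω[:, 0] = z_0
entry J[1][0] = 6.5355

6.536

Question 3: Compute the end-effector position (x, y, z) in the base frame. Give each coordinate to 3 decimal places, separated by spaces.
6.536 6.536 4.000

after link 1: o_1 = (0.0000, 0.0000, 4.0000)
after link 2: o_2 = (3.0000, 3.0000, 4.0000)
after link 3: o_3 = (6.5355, 6.5355, 4.0000)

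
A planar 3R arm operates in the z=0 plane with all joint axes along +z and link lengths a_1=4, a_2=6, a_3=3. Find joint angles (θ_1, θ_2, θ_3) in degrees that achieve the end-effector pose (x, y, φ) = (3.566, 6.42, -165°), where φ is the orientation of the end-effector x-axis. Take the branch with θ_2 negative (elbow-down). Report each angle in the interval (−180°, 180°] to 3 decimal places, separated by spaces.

wrist centre = target − a_3·(cos φ, sin φ) = (6.4638, 7.1965)
cos θ_2 = (93.5694−4²−6²)/(2·4·6) = 0.8660; θ_2 = -29.9995° (elbow-down)
β = atan2(7.1965,6.4638) = 48.0702°; ψ = atan2(-3.0000,9.1962) = -18.0673°
θ_1 = β − ψ = 66.1374°
θ_3 = φ − θ_1 − θ_2 = 158.8621° (wrapped to (-180°,180°])

66.137 -30.000 158.862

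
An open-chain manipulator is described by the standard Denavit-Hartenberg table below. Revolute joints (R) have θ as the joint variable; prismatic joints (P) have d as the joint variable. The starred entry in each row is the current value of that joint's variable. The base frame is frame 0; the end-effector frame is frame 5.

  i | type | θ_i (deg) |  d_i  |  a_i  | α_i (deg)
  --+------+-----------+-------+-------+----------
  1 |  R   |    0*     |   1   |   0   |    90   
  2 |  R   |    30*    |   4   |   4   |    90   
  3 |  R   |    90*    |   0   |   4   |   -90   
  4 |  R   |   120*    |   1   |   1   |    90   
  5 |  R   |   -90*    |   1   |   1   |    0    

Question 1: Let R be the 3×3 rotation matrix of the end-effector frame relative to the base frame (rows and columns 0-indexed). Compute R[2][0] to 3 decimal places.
End-effector x-axis (col 0 of R) = (0.8660,0.0000,0.5000)
R[2][0] = 0.5000

0.500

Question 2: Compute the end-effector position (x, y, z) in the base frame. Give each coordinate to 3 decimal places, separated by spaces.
after link 1: o_1 = (0.0000, 0.0000, 1.0000)
after link 2: o_2 = (3.4641, -4.0000, 3.0000)
after link 3: o_3 = (3.4641, -8.0000, 3.0000)
after link 4: o_4 = (2.1651, -7.5000, 3.2500)
after link 5: o_5 = (2.7811, -8.3660, 4.1830)

2.781 -8.366 4.183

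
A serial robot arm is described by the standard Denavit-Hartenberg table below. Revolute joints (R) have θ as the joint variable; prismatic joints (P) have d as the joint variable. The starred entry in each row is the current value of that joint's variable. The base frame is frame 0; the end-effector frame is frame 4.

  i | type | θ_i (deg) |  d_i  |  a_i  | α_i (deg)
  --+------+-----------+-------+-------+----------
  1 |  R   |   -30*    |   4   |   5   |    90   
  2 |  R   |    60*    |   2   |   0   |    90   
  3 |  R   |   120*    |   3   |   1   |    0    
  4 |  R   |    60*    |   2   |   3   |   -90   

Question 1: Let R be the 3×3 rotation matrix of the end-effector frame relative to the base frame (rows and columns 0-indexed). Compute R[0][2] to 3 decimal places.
0.500

End-effector z-axis (col 2 of R) = (0.5000,0.8660,-0.0000)
R[0][2] = 0.5000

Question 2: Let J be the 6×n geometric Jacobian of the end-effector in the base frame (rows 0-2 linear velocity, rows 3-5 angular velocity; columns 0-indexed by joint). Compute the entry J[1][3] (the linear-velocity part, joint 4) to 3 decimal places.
2.598

axis z_3 = (0.7500,-0.4330,-0.5000); lever o_n−o_3 = (0.2010,-0.1160,-3.5981)
cross product → J_v[:, 3] = (1.5000,2.5981,-0.0000)
J_ω[:, 3] = z_3
entry J[1][3] = 2.5981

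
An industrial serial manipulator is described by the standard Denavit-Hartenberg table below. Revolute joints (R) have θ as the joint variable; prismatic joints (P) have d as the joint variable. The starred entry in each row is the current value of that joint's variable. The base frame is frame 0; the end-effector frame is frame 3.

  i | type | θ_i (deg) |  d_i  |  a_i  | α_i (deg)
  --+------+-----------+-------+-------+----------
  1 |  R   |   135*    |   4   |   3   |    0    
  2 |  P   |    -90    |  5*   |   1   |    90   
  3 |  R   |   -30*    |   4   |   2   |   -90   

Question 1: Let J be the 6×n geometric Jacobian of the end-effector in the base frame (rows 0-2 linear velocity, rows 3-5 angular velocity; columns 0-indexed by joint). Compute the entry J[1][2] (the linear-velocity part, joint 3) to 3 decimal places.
0.707

axis z_2 = (0.7071,-0.7071,0.0000); lever o_n−o_2 = (4.0532,-1.6037,-1.0000)
cross product → J_v[:, 2] = (0.7071,0.7071,1.7321)
J_ω[:, 2] = z_2
entry J[1][2] = 0.7071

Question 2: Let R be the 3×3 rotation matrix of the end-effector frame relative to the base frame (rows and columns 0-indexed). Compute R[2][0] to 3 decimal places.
End-effector x-axis (col 0 of R) = (0.6124,0.6124,-0.5000)
R[2][0] = -0.5000

-0.500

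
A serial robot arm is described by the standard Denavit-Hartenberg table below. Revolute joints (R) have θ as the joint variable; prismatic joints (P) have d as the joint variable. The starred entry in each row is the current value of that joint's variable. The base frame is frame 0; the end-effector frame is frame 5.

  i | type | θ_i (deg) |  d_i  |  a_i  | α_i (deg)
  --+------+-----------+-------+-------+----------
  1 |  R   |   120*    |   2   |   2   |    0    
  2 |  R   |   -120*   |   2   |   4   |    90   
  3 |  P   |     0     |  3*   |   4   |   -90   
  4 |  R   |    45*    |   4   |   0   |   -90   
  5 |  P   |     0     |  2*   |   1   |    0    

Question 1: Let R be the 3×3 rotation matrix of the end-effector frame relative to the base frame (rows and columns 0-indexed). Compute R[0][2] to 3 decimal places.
-0.707

End-effector z-axis (col 2 of R) = (-0.7071,0.7071,0.0000)
R[0][2] = -0.7071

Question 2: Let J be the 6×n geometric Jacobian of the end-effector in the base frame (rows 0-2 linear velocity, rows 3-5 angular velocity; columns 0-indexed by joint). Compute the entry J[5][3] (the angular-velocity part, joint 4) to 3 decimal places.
axis z_3 = (0.0000,0.0000,1.0000); lever o_n−o_3 = (-0.7071,2.1213,4.0000)
cross product → J_v[:, 3] = (-2.1213,-0.7071,0.0000)
J_ω[:, 3] = z_3
entry J[5][3] = 1.0000

1.000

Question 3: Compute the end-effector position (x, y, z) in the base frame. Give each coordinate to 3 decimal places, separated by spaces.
after link 1: o_1 = (-1.0000, 1.7321, 2.0000)
after link 2: o_2 = (3.0000, 1.7321, 4.0000)
after link 3: o_3 = (7.0000, -1.2679, 4.0000)
after link 4: o_4 = (7.0000, -1.2679, 8.0000)
after link 5: o_5 = (6.2929, 0.8534, 8.0000)

6.293 0.853 8.000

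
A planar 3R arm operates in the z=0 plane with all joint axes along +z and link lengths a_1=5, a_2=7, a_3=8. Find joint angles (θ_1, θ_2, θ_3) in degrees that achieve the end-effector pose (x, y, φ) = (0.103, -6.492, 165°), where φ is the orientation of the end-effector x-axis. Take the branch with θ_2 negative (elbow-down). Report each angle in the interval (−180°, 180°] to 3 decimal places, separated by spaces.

wrist centre = target − a_3·(cos φ, sin φ) = (7.8304, -8.5626)
cos θ_2 = (134.6326−5²−7²)/(2·5·7) = 0.8662; θ_2 = -29.9823° (elbow-down)
β = atan2(-8.5626,7.8304) = -47.5573°; ψ = atan2(-3.4981,11.0633) = -17.5466°
θ_1 = β − ψ = -30.0106°
θ_3 = φ − θ_1 − θ_2 = -135.0070° (wrapped to (-180°,180°])

-30.011 -29.982 -135.007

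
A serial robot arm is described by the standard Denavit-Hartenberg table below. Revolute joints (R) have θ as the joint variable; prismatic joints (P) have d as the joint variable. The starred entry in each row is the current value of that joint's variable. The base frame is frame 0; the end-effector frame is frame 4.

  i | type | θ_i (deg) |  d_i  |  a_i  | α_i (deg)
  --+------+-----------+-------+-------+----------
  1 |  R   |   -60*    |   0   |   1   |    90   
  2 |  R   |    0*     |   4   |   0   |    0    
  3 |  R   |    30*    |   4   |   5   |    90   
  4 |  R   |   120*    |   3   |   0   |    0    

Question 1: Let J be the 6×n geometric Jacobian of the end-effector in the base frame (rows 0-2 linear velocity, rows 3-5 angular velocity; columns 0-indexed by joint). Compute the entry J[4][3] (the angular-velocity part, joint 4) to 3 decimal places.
-0.433

axis z_3 = (0.2500,-0.4330,-0.8660); lever o_n−o_3 = (0.7500,-1.2990,-2.5981)
cross product → J_v[:, 3] = (0.0000,0.0000,-0.0000)
J_ω[:, 3] = z_3
entry J[4][3] = -0.4330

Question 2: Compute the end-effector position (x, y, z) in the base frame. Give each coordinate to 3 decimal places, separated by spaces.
after link 1: o_1 = (0.5000, -0.8660, 0.0000)
after link 2: o_2 = (-2.9641, -2.8660, 0.0000)
after link 3: o_3 = (-4.2631, -8.6160, 2.5000)
after link 4: o_4 = (-3.5131, -9.9151, -0.0981)

-3.513 -9.915 -0.098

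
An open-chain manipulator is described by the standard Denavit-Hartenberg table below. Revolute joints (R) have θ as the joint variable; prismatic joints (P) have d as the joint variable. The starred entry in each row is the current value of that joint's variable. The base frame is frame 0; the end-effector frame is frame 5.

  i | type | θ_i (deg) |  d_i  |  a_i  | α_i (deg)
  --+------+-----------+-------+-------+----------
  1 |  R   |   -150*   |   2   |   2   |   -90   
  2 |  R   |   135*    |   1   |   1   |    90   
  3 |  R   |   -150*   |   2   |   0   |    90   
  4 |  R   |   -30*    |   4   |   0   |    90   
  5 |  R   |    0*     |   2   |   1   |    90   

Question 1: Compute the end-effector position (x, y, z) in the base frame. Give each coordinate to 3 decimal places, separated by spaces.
0.134 -5.155 2.789

after link 1: o_1 = (-1.7321, -1.0000, 2.0000)
after link 2: o_2 = (-0.6197, -1.5125, 1.2929)
after link 3: o_3 = (-1.8444, -2.2196, -0.1213)
after link 4: o_4 = (-1.3371, -5.9267, 1.2929)
after link 5: o_5 = (0.1343, -5.1545, 2.7891)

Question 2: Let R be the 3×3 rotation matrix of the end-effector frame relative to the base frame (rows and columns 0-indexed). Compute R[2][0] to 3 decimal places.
End-effector x-axis (col 0 of R) = (-0.3696,0.2866,0.8839)
R[2][0] = 0.8839

0.884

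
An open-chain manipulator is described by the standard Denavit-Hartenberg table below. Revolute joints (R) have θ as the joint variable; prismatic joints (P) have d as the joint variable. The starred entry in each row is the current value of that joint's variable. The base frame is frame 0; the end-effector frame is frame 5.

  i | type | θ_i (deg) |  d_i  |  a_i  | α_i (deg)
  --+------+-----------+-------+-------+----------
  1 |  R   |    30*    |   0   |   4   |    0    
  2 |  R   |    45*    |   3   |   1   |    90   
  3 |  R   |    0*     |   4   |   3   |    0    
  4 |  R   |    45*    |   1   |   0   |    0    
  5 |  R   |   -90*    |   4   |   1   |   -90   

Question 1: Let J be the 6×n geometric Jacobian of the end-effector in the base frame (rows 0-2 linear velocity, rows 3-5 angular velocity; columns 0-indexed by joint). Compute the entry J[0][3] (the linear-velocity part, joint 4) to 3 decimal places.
axis z_3 = (0.9659,-0.2588,0.0000); lever o_n−o_3 = (5.0126,-0.6111,-0.7071)
cross product → J_v[:, 3] = (0.1830,0.6830,0.7071)
J_ω[:, 3] = z_3
entry J[0][3] = 0.1830

0.183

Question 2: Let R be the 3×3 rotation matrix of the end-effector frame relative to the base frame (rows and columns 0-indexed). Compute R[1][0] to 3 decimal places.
End-effector x-axis (col 0 of R) = (0.1830,0.6830,-0.7071)
R[1][0] = 0.6830

0.683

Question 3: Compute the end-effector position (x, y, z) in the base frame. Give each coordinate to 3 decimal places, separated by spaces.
after link 1: o_1 = (3.4641, 2.0000, 0.0000)
after link 2: o_2 = (3.7229, 2.9659, 3.0000)
after link 3: o_3 = (8.3631, 4.8284, 3.0000)
after link 4: o_4 = (9.3290, 4.5696, 3.0000)
after link 5: o_5 = (13.3757, 4.2173, 2.2929)

13.376 4.217 2.293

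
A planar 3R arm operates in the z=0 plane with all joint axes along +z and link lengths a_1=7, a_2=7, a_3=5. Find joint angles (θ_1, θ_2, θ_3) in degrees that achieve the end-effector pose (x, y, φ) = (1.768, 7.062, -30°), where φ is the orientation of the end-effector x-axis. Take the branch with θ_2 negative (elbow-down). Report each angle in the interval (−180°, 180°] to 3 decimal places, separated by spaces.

150.001 -90.002 -89.999

wrist centre = target − a_3·(cos φ, sin φ) = (-2.5621, 9.5620)
cos θ_2 = (97.9963−7²−7²)/(2·7·7) = -0.0000; θ_2 = -90.0021° (elbow-down)
β = atan2(9.5620,-2.5621) = 105.0000°; ψ = atan2(-7.0000,6.9997) = -45.0011°
θ_1 = β − ψ = 150.0011°
θ_3 = φ − θ_1 − θ_2 = -89.9989° (wrapped to (-180°,180°])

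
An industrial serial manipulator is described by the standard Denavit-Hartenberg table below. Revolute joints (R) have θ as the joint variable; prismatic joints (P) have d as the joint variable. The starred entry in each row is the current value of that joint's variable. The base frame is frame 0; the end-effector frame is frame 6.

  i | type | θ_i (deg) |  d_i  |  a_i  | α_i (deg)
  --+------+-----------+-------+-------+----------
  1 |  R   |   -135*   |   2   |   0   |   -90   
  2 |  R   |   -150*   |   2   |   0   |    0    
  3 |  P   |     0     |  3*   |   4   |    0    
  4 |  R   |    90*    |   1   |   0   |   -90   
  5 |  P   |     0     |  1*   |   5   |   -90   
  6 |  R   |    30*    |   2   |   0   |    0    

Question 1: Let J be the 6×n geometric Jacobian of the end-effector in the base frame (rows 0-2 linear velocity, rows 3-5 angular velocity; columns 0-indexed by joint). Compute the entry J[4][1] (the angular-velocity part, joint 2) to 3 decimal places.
-0.707

axis z_1 = (0.7071,-0.7071,0.0000); lever o_n−o_1 = (2.8978,-2.7591,5.8301)
cross product → J_v[:, 1] = (-4.1225,-4.1225,0.0981)
J_ω[:, 1] = z_1
entry J[4][1] = -0.7071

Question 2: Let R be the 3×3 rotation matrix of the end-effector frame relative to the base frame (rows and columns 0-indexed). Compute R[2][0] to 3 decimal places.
1.000

End-effector x-axis (col 0 of R) = (-0.0000,0.0000,1.0000)
R[2][0] = 1.0000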